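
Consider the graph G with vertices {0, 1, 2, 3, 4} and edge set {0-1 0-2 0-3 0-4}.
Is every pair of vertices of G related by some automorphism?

No

Vertex 0 is the only vertex of degree 4, so every automorphism fixes it; G is not vertex-transitive.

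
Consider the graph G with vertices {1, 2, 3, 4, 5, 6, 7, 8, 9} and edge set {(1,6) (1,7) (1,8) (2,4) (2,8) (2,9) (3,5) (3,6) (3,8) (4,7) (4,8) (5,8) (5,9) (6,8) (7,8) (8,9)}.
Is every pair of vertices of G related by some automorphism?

Vertex 8 is the only vertex of degree 8, so every automorphism fixes it; G is not vertex-transitive.

No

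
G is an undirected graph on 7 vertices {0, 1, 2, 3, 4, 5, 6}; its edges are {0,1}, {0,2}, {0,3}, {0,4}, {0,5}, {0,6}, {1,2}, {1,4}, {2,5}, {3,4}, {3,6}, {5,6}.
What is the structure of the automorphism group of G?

Vertex 0 is the unique vertex of degree 6; the remaining 6 vertices each have degree 3 and induce a cycle, so G is the wheel on 7 vertices with hub 0. Every automorphism fixes the hub and acts on the rim 6-cycle, so Aut(G) ≅ Aut(C_6) = D_6 of order 12.

the dihedral group of order 12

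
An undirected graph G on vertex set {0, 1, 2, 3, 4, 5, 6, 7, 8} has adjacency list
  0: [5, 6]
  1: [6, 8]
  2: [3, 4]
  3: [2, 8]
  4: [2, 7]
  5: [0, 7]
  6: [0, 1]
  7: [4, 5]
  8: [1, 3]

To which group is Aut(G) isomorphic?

the dihedral group of order 18

G is 2-regular and connected on 9 vertices, i.e. the cycle C_9. The automorphisms of the 9-cycle are exactly the symmetries of a regular 9-gon: the dihedral group D_9, |D_9| = 18.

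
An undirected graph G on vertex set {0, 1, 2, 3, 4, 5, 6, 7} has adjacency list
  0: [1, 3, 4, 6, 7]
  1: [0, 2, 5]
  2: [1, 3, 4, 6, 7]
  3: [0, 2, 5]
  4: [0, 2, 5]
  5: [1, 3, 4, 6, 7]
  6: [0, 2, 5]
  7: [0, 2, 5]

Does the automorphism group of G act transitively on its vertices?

No

Automorphisms preserve degree, but G has vertices of degree 3 and vertices of degree 5; no automorphism maps one to the other, so G is not vertex-transitive.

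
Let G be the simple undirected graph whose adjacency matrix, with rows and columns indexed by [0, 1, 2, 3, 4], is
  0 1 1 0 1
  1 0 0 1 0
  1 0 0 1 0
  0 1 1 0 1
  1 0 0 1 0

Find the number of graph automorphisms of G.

The vertices split by degree into {0, 3} (degree 3) and {1, 2, 4} (degree 2); every edge runs between the two parts, so G is the complete bipartite graph K_{2,3}. Automorphisms preserve the bipartition setwise (since the parts differ in size) and act as S_2 × S_3 within it; |Aut| = 12.

12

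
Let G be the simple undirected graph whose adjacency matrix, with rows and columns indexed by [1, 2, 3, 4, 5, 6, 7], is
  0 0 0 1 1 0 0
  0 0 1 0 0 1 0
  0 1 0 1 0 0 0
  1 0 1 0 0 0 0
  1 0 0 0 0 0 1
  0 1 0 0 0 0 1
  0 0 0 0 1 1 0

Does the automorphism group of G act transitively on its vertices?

Yes

G is 2-regular and connected on 7 vertices, i.e. the cycle C_7. The automorphisms of the 7-cycle are exactly the symmetries of a regular 7-gon: the dihedral group D_7, |D_7| = 14. Under this action every vertex can be carried to every other, so G is vertex-transitive.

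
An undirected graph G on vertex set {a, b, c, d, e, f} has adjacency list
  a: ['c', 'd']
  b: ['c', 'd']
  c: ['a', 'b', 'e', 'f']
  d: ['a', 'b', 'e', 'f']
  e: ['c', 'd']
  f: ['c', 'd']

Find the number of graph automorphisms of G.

The vertices split by degree into {c, d} (degree 4) and {a, b, e, f} (degree 2); every edge runs between the two parts, so G is the complete bipartite graph K_{2,4}. The parts have unequal sizes, so no automorphism swaps them; each part is permuted independently, giving S_2 × S_4 of order 2!·4! = 48.

48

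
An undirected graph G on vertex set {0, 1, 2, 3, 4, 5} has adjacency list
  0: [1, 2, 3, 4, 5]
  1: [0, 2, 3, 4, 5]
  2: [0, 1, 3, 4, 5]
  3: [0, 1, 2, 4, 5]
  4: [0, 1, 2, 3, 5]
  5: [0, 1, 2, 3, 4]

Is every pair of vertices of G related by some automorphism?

Yes

All 6 vertices are pairwise adjacent: G = K_6. Every bijection on the vertex set is an automorphism of K_6; hence Aut(K_6) ≅ S_6, order 720. Under this action every vertex can be carried to every other, so G is vertex-transitive.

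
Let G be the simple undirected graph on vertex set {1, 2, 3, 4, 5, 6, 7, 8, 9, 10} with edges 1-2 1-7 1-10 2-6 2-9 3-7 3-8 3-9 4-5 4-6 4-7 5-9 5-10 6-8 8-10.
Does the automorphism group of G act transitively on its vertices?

G is 3-regular on 10 vertices with no triangles and no 4-cycles (girth 5): this is the Petersen graph. It is a classical fact that the Petersen graph has automorphism group S_5 (order 120), arising from its description as the Kneser graph K(5,2). Under this action every vertex can be carried to every other, so G is vertex-transitive.

Yes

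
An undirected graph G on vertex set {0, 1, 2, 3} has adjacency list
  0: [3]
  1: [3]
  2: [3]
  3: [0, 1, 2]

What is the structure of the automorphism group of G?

the symmetric group on 3 letters

Vertex 3 has degree 3 and every other vertex has degree 1, so G is the star K_{1,3} with centre 3. Any automorphism fixes the centre and permutes the 3 leaves freely, so Aut(G) ≅ S_3 of order 3! = 6.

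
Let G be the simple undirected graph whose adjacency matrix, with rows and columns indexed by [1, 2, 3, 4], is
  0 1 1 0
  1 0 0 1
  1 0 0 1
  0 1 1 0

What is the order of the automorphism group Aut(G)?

8

G is 2-regular and bipartite on 2^2 = 4 vertices with girth 4; it is the hypercube graph Q_2. Aut(Q_2) consists of the signed permutations of the 2 coordinate axes: 2! permutations times 2^2 sign flips, so |Aut| = 2^2·2! = 8.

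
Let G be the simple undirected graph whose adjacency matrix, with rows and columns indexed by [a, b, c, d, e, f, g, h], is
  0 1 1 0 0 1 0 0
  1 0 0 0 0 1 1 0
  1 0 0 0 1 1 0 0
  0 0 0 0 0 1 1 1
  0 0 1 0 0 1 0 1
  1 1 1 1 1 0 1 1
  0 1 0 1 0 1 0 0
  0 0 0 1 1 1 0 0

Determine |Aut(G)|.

Vertex f is the unique vertex of degree 7; the remaining 7 vertices each have degree 3 and induce a cycle, so G is the wheel on 8 vertices with hub f. With the hub fixed, the remaining symmetry is that of the rim cycle C_7, giving the dihedral group D_7.

14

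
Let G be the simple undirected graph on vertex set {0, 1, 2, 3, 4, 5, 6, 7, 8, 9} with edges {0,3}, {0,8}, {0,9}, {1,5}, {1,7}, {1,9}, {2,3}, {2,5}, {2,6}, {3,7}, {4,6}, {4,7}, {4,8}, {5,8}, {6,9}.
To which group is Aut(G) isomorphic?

the symmetric group S_5

G is 3-regular on 10 vertices with no triangles and no 4-cycles (girth 5): this is the Petersen graph. It is a classical fact that the Petersen graph has automorphism group S_5 (order 120), arising from its description as the Kneser graph K(5,2).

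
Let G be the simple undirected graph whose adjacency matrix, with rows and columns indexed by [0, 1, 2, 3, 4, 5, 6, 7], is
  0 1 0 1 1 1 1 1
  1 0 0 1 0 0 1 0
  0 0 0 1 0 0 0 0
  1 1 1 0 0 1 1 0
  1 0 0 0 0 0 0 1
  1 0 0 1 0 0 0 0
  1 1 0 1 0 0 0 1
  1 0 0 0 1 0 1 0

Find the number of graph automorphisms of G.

Degrees alone do not determine every vertex (e.g. 1 and 7 both have degree 3), but their neighbour-degree multisets differ: N(1) has degrees [4, 5, 6] while N(7) has degrees [2, 4, 6]. Repeating this refinement separates all vertices, so the only automorphism is the identity.

1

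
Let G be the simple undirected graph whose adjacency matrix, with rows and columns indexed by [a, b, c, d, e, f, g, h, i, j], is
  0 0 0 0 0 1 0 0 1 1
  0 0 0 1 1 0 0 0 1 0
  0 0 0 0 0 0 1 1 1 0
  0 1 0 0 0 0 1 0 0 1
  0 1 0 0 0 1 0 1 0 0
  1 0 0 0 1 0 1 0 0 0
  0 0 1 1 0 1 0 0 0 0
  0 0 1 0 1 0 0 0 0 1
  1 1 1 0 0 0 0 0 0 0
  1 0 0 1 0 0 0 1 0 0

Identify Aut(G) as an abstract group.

G is 3-regular on 10 vertices with no triangles and no 4-cycles (girth 5): this is the Petersen graph. Viewing the Petersen graph as the Kneser graph K(5,2) — vertices are 2-subsets of {1,…,5}, edges join disjoint pairs — its automorphisms are exactly the permutations of the 5-element set, so Aut ≅ S_5 of order 120.

S_5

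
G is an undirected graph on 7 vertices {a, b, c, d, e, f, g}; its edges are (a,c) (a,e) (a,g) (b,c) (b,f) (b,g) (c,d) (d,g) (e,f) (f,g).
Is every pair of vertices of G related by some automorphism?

Vertex g is the only vertex of degree 4, so every automorphism fixes it; G is not vertex-transitive.

No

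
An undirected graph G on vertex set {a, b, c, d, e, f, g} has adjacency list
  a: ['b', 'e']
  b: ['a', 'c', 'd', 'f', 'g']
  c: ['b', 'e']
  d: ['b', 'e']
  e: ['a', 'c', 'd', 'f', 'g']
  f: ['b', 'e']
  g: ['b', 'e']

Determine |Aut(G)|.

The vertices split by degree into {b, e} (degree 5) and {a, c, d, f, g} (degree 2); every edge runs between the two parts, so G is the complete bipartite graph K_{2,5}. The parts have unequal sizes, so no automorphism swaps them; each part is permuted independently, giving S_2 × S_5 of order 2!·5! = 240.

240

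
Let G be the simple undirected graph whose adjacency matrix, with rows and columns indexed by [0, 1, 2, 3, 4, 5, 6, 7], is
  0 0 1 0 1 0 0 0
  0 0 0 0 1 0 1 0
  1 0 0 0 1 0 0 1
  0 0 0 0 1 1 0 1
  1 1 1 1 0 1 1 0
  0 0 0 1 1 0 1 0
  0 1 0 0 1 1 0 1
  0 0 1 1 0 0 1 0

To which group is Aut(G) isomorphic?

{e}

Degrees alone do not determine every vertex (e.g. 0 and 1 both have degree 2), but their neighbour-degree multisets differ: N(0) has degrees [3, 6] while N(1) has degrees [4, 6]. Repeating this refinement separates all vertices, so the only automorphism is the identity.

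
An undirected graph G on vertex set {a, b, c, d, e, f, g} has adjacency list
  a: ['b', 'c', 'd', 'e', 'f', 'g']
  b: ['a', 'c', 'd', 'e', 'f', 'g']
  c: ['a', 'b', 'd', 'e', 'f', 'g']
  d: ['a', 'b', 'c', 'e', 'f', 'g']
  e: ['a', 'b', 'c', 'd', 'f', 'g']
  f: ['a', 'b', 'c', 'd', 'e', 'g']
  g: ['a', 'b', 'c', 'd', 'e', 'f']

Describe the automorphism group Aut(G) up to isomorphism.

All 7 vertices are pairwise adjacent: G = K_7. Every bijection on the vertex set is an automorphism of K_7; hence Aut(K_7) ≅ S_7, order 5040.

S_7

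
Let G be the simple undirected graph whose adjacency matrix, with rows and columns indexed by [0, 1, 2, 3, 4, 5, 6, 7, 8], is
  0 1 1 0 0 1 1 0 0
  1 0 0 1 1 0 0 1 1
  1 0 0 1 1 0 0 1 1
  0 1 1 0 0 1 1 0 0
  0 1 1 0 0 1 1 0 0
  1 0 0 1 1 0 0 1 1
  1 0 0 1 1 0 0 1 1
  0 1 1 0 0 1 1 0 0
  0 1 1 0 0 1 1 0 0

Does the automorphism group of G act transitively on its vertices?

Automorphisms preserve degree, but G has vertices of degree 4 and vertices of degree 5; no automorphism maps one to the other, so G is not vertex-transitive.

No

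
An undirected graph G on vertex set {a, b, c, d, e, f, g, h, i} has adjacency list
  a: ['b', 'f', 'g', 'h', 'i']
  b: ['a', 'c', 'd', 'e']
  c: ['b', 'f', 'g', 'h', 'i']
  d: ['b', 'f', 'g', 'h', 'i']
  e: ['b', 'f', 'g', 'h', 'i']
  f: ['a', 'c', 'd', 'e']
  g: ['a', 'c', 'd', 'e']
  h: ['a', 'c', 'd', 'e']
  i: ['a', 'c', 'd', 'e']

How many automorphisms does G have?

The vertices split by degree into {a, c, d, e} (degree 5) and {b, f, g, h, i} (degree 4); every edge runs between the two parts, so G is the complete bipartite graph K_{4,5}. The parts have unequal sizes, so no automorphism swaps them; each part is permuted independently, giving S_5 × S_4 of order 5!·4! = 2880.

2880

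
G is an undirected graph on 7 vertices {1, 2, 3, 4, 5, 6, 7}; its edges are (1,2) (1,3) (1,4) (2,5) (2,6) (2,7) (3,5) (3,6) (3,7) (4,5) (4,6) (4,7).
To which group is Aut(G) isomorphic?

S_4 × S_3

The vertices split by degree into {2, 3, 4} (degree 4) and {1, 5, 6, 7} (degree 3); every edge runs between the two parts, so G is the complete bipartite graph K_{3,4}. Automorphisms preserve the bipartition setwise (since the parts differ in size) and act as S_4 × S_3 within it; |Aut| = 144.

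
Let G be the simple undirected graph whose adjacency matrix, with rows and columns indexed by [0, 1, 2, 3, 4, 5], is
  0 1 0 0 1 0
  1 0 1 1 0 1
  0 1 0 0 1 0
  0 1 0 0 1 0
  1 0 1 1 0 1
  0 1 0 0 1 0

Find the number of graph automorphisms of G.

The vertices split by degree into {1, 4} (degree 4) and {0, 2, 3, 5} (degree 2); every edge runs between the two parts, so G is the complete bipartite graph K_{2,4}. Automorphisms preserve the bipartition setwise (since the parts differ in size) and act as S_2 × S_4 within it; |Aut| = 48.

48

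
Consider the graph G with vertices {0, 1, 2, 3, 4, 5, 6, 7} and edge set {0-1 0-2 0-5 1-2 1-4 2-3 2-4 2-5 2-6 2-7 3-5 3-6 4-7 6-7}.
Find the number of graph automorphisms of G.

14

Vertex 2 is the unique vertex of degree 7; the remaining 7 vertices each have degree 3 and induce a cycle, so G is the wheel on 8 vertices with hub 2. Every automorphism fixes the hub and acts on the rim 7-cycle, so Aut(G) ≅ Aut(C_7) = D_7 of order 14.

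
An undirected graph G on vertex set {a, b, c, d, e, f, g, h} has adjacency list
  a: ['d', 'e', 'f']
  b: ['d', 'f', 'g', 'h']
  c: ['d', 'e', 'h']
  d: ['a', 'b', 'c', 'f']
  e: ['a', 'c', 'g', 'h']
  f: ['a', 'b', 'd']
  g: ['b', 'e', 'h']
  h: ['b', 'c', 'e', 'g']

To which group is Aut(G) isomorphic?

{e}

The degree sequence is [3, 4, 3, 4, 4, 3, 3, 4]. Checking the degree-preserving permutations of the vertex set shows that none except the identity preserves every edge, so Aut(G) is trivial.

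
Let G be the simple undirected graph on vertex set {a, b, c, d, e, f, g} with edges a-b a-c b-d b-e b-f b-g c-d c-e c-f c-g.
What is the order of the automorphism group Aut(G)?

The vertices split by degree into {b, c} (degree 5) and {a, d, e, f, g} (degree 2); every edge runs between the two parts, so G is the complete bipartite graph K_{2,5}. Automorphisms preserve the bipartition setwise (since the parts differ in size) and act as S_2 × S_5 within it; |Aut| = 240.

240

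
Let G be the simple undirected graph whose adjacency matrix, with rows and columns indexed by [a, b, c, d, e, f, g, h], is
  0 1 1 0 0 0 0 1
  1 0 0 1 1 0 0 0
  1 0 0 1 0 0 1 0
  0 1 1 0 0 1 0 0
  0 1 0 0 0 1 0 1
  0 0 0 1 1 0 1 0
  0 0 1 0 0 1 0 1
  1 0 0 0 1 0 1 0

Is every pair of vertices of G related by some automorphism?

G is 3-regular and bipartite on 2^3 = 8 vertices with girth 4; it is the hypercube graph Q_3. Aut(Q_3) consists of the signed permutations of the 3 coordinate axes: 3! permutations times 2^3 sign flips, so |Aut| = 2^3·3! = 48. This group acts transitively on the 8 vertices.

Yes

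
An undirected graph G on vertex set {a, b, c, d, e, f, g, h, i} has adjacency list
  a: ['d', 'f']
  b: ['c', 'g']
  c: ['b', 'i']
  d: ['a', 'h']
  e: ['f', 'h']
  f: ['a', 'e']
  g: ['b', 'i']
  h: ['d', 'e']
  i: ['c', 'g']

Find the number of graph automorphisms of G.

G has two connected components, {a, d, e, f, h} and {b, c, g, i}; each is 2-regular, so G = C_5 ⊔ C_4. The components are non-isomorphic (different sizes), so Aut(G) = Aut(C_5) × Aut(C_4) = D_5 × D_4 of order 10·8 = 80.

80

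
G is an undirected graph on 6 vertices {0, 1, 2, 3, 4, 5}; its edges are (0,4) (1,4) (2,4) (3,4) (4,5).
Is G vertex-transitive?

No

Vertex 4 is the only vertex of degree 5, so every automorphism fixes it; G is not vertex-transitive.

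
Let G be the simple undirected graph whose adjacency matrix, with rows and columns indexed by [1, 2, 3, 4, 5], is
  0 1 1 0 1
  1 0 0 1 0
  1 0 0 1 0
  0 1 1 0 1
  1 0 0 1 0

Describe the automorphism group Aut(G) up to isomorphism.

S_2 × S_3

The vertices split by degree into {1, 4} (degree 3) and {2, 3, 5} (degree 2); every edge runs between the two parts, so G is the complete bipartite graph K_{2,3}. Automorphisms preserve the bipartition setwise (since the parts differ in size) and act as S_2 × S_3 within it; |Aut| = 12.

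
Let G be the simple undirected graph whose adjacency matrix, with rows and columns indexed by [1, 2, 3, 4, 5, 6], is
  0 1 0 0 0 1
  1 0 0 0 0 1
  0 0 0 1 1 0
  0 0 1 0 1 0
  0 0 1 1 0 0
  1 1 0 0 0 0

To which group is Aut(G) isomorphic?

D_3 ≀ Z_2

G has two connected components, {1, 2, 6} and {3, 4, 5}; each is 2-regular, so G = C_3 ⊔ C_3. Aut of a disjoint union of two copies of C_3 is the wreath product D_3 ≀ Z_2, of order 2·6² = 72.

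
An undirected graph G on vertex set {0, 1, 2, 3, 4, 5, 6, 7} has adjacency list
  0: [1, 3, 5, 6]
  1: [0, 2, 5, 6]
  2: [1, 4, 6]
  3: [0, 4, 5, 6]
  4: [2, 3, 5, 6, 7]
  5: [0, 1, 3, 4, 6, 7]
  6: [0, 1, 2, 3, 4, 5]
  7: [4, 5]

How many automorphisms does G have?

1

Degrees alone do not determine every vertex (e.g. 0 and 1 both have degree 4), but their neighbour-degree multisets differ: N(0) has degrees [4, 4, 6, 6] while N(1) has degrees [3, 4, 6, 6]. Repeating this refinement separates all vertices, so the only automorphism is the identity.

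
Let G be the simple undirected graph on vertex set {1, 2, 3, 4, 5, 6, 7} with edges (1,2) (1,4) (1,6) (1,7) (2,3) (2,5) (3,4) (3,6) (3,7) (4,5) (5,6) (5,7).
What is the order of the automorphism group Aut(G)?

144

The vertices split by degree into {1, 3, 5} (degree 4) and {2, 4, 6, 7} (degree 3); every edge runs between the two parts, so G is the complete bipartite graph K_{3,4}. Automorphisms preserve the bipartition setwise (since the parts differ in size) and act as S_3 × S_4 within it; |Aut| = 144.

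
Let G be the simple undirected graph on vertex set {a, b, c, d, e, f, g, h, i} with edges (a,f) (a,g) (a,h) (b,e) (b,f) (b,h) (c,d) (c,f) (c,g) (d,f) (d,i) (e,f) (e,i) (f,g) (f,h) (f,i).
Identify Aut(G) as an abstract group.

D_8

Vertex f is the unique vertex of degree 8; the remaining 8 vertices each have degree 3 and induce a cycle, so G is the wheel on 9 vertices with hub f. Every automorphism fixes the hub and acts on the rim 8-cycle, so Aut(G) ≅ Aut(C_8) = D_8 of order 16.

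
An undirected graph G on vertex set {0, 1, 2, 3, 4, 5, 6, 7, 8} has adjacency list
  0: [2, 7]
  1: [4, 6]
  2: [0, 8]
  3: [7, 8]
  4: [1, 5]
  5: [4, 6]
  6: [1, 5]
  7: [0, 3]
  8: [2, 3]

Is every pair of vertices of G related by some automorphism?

No

G has two connected components, {0, 2, 3, 7, 8} and {1, 4, 5, 6}; each is 2-regular, so G = C_5 ⊔ C_4. The orbit of 0 under Aut(G) is {0, 2, 3, 7, 8}, which does not contain 1, so G is not vertex-transitive.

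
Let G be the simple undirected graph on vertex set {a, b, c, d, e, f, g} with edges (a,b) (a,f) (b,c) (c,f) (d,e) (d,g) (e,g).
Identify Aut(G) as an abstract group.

D_4 × D_3

G has two connected components, {a, b, c, f} and {d, e, g}; each is 2-regular, so G = C_4 ⊔ C_3. No automorphism exchanges components of different sizes, hence Aut(G) is the direct product D_4 × D_3, order 48.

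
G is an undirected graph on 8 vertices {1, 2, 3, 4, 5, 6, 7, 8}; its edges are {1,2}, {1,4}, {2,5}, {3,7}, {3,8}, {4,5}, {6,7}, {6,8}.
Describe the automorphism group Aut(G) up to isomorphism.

G has two connected components, {1, 2, 4, 5} and {3, 6, 7, 8}; each is 2-regular, so G = C_4 ⊔ C_4. Aut of a disjoint union of two copies of C_4 is the wreath product D_4 ≀ Z_2, of order 2·8² = 128.

D_4 ≀ Z_2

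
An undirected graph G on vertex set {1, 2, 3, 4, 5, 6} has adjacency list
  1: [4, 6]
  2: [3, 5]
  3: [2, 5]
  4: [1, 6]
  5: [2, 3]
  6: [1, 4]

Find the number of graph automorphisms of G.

72

G has two connected components, {2, 3, 5} and {1, 4, 6}; each is 2-regular, so G = C_3 ⊔ C_3. With two isomorphic components, Aut(G) = Aut(C_3) ≀ S_2 = (D_3 × D_3) ⋊ Z_2: permute each cycle by D_3, then optionally swap the two cycles. Order 2·(2·3)² = 72.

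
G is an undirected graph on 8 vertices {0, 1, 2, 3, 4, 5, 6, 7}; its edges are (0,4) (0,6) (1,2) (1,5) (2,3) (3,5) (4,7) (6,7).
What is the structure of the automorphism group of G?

G has two connected components, {0, 4, 6, 7} and {1, 2, 3, 5}; each is 2-regular, so G = C_4 ⊔ C_4. With two isomorphic components, Aut(G) = Aut(C_4) ≀ S_2 = (D_4 × D_4) ⋊ Z_2: permute each cycle by D_4, then optionally swap the two cycles. Order 2·(2·4)² = 128.

(D_4 × D_4) ⋊ Z_2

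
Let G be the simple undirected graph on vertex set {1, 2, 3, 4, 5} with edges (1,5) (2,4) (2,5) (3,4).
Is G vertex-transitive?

Automorphisms preserve degree, but G has vertices of degree 1 and vertices of degree 2; no automorphism maps one to the other, so G is not vertex-transitive.

No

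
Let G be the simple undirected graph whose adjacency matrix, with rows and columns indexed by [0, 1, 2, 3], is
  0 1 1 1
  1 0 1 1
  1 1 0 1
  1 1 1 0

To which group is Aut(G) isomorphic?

All 4 vertices are pairwise adjacent: G = K_4. Any permutation of the 4 vertices preserves K_4, so Aut(K_4) = S_4 of order 4! = 24.

S_4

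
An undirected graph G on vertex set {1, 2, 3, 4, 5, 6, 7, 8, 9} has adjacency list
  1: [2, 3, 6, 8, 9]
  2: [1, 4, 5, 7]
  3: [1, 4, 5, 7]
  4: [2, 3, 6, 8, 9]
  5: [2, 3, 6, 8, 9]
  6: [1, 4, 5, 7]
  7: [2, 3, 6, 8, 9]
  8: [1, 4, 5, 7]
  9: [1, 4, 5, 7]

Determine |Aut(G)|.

The vertices split by degree into {1, 4, 5, 7} (degree 5) and {2, 3, 6, 8, 9} (degree 4); every edge runs between the two parts, so G is the complete bipartite graph K_{4,5}. The parts have unequal sizes, so no automorphism swaps them; each part is permuted independently, giving S_4 × S_5 of order 4!·5! = 2880.

2880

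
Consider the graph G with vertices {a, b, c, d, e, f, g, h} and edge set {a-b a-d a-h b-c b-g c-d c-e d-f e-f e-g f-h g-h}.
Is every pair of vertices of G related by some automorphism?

G is 3-regular and bipartite on 2^3 = 8 vertices with girth 4; it is the hypercube graph Q_3. Aut(Q_3) consists of the signed permutations of the 3 coordinate axes: 3! permutations times 2^3 sign flips, so |Aut| = 2^3·3! = 48. This group acts transitively on the 8 vertices.

Yes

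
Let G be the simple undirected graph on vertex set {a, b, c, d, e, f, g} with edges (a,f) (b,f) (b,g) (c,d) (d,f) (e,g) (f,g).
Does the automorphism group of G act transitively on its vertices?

Vertex f is the only vertex of degree 4, so every automorphism fixes it; G is not vertex-transitive.

No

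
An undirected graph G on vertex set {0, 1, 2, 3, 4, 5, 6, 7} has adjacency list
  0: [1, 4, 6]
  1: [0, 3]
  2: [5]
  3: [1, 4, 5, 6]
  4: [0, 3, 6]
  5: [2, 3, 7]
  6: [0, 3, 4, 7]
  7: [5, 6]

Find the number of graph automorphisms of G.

The degree sequence is [3, 2, 1, 4, 3, 3, 4, 2]. Checking the degree-preserving permutations of the vertex set shows that none except the identity preserves every edge, so Aut(G) is trivial.

1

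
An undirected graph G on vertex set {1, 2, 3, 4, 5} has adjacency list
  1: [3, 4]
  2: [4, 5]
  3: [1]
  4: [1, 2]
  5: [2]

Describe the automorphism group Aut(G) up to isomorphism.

The degree sequence is [2, 2, 1, 2, 1]; the two degree-1 vertices 3 and 5 are the ends of a path, so G = P_5. A path has exactly one nontrivial symmetry — reversal — giving Aut(G) of order 2.

the cyclic group of order 2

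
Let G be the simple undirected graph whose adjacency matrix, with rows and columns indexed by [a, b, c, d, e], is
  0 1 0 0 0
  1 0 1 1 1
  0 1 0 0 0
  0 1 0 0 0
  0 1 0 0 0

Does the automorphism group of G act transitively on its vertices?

Vertex b is the only vertex of degree 4, so every automorphism fixes it; G is not vertex-transitive.

No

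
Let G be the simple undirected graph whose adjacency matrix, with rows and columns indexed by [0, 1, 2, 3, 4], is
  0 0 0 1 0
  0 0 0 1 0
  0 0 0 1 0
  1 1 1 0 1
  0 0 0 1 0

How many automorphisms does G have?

24

Vertex 3 has degree 4 and every other vertex has degree 1, so G is the star K_{1,4} with centre 3. The 4 leaves are pairwise interchangeable while the centre is fixed, giving Aut(G) = S_4.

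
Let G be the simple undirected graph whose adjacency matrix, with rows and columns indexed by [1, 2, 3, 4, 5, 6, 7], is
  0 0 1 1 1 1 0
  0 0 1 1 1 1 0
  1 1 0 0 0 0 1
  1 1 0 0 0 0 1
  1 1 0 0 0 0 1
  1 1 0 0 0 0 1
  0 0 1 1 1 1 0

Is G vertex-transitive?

No

Automorphisms preserve degree, but G has vertices of degree 3 and vertices of degree 4; no automorphism maps one to the other, so G is not vertex-transitive.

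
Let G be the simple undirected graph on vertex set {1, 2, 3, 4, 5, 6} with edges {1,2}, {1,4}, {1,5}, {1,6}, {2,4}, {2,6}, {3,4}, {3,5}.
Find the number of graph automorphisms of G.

The degree sequence is [4, 3, 2, 3, 2, 2]. Checking the degree-preserving permutations of the vertex set shows that none except the identity preserves every edge, so Aut(G) is trivial.

1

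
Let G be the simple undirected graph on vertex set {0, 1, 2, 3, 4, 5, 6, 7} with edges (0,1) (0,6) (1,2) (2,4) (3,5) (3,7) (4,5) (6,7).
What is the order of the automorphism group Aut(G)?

16

G is 2-regular and connected on 8 vertices, i.e. the cycle C_8. The automorphisms of the 8-cycle are exactly the symmetries of a regular 8-gon: the dihedral group D_8, |D_8| = 16.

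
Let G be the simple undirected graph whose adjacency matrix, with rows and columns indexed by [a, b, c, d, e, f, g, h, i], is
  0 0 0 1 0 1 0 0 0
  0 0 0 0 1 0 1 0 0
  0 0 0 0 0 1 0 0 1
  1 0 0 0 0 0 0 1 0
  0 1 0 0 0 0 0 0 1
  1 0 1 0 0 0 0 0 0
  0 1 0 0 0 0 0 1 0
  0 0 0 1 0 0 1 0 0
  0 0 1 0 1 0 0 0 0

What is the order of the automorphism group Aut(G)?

18

G is 2-regular and connected on 9 vertices, i.e. the cycle C_9. C_9 has 9 rotations and 9 reflections, so Aut(C_9) ≅ D_9 of order 18.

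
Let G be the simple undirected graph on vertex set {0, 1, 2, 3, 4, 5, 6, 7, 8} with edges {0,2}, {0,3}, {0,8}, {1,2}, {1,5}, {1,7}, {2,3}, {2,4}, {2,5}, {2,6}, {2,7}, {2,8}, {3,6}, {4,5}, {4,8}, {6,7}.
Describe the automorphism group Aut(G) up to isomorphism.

the dihedral group of order 16

Vertex 2 is the unique vertex of degree 8; the remaining 8 vertices each have degree 3 and induce a cycle, so G is the wheel on 9 vertices with hub 2. Every automorphism fixes the hub and acts on the rim 8-cycle, so Aut(G) ≅ Aut(C_8) = D_8 of order 16.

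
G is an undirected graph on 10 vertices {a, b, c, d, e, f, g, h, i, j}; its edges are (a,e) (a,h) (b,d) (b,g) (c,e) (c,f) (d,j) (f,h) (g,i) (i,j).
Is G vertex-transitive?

Yes

G has two connected components, {b, d, g, i, j} and {a, c, e, f, h}; each is 2-regular, so G = C_5 ⊔ C_5. Aut of a disjoint union of two copies of C_5 is the wreath product D_5 ≀ Z_2, of order 2·10² = 200. Under this action every vertex can be carried to every other, so G is vertex-transitive.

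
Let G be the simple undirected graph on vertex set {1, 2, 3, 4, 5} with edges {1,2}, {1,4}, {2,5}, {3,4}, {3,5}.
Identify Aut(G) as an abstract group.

the dihedral group of order 10

Every vertex has degree 2 and the graph is connected, so G is the 5-cycle C_5. The automorphisms of the 5-cycle are exactly the symmetries of a regular 5-gon: the dihedral group D_5, |D_5| = 10.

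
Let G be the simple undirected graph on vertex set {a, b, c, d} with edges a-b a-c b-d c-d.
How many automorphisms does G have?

Every vertex has degree 2 and the graph is connected, so G is the 4-cycle C_4. C_4 has 4 rotations and 4 reflections, so Aut(C_4) ≅ D_4 of order 8.

8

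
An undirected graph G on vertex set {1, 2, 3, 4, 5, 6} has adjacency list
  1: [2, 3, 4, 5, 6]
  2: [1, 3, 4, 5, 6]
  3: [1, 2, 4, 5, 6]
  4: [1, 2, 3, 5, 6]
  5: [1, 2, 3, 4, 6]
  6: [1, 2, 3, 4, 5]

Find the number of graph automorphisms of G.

720

Every vertex has degree 5, so G is the complete graph K_6. Any permutation of the 6 vertices preserves K_6, so Aut(K_6) = S_6 of order 6! = 720.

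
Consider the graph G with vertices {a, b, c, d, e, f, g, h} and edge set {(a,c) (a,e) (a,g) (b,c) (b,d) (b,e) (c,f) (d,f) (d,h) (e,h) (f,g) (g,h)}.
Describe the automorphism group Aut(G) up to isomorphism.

G is 3-regular and bipartite on 2^3 = 8 vertices with girth 4; it is the hypercube graph Q_3. Aut(Q_3) consists of the signed permutations of the 3 coordinate axes: 3! permutations times 2^3 sign flips, so |Aut| = 2^3·3! = 48.

Z_2^3 ⋊ S_3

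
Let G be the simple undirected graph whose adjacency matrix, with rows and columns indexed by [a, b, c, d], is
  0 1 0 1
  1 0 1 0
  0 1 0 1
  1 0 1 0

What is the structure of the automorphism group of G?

G is 2-regular and connected on 4 vertices, i.e. the cycle C_4. The automorphisms of the 4-cycle are exactly the symmetries of a regular 4-gon: the dihedral group D_4, |D_4| = 8.

the dihedral group of order 8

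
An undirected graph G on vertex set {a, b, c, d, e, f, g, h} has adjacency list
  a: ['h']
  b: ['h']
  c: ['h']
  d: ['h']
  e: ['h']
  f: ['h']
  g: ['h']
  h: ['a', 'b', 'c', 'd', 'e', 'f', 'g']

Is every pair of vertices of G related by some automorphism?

No

Vertex h is the only vertex of degree 7, so every automorphism fixes it; G is not vertex-transitive.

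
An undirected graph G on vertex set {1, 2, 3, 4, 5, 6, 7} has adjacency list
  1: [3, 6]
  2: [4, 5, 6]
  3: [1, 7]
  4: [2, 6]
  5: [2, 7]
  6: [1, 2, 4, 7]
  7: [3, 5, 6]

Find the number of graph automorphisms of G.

1

The degree sequence is [2, 3, 2, 2, 2, 4, 3]. Checking the degree-preserving permutations of the vertex set shows that none except the identity preserves every edge, so Aut(G) is trivial.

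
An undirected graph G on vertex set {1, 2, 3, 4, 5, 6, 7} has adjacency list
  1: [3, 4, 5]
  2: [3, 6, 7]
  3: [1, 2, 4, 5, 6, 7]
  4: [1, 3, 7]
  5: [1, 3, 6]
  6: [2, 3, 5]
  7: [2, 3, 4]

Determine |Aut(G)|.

12

Vertex 3 is the unique vertex of degree 6; the remaining 6 vertices each have degree 3 and induce a cycle, so G is the wheel on 7 vertices with hub 3. Every automorphism fixes the hub and acts on the rim 6-cycle, so Aut(G) ≅ Aut(C_6) = D_6 of order 12.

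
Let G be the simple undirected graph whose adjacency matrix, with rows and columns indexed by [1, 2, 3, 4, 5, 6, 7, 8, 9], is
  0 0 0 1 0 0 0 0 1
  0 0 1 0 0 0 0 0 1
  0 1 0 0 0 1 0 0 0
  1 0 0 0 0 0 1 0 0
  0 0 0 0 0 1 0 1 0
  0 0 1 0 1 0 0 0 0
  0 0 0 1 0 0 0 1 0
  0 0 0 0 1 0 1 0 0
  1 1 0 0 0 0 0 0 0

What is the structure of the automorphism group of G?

D_9

G is 2-regular and connected on 9 vertices, i.e. the cycle C_9. C_9 has 9 rotations and 9 reflections, so Aut(C_9) ≅ D_9 of order 18.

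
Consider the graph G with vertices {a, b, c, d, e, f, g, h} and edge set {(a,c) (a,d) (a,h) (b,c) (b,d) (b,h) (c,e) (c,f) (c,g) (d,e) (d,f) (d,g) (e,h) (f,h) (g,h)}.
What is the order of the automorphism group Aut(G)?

The vertices split by degree into {c, d, h} (degree 5) and {a, b, e, f, g} (degree 3); every edge runs between the two parts, so G is the complete bipartite graph K_{3,5}. The parts have unequal sizes, so no automorphism swaps them; each part is permuted independently, giving S_3 × S_5 of order 3!·5! = 720.

720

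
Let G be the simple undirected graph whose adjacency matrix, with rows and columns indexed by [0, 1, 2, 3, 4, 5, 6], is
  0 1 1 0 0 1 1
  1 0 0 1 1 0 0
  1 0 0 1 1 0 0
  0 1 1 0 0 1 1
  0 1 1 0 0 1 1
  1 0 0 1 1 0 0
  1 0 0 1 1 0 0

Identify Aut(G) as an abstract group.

S_3 × S_4

The vertices split by degree into {0, 3, 4} (degree 4) and {1, 2, 5, 6} (degree 3); every edge runs between the two parts, so G is the complete bipartite graph K_{3,4}. The parts have unequal sizes, so no automorphism swaps them; each part is permuted independently, giving S_3 × S_4 of order 3!·4! = 144.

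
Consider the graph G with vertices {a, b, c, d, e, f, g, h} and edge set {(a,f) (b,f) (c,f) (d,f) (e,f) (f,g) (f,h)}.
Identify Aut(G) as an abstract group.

Vertex f has degree 7 and every other vertex has degree 1, so G is the star K_{1,7} with centre f. Any automorphism fixes the centre and permutes the 7 leaves freely, so Aut(G) ≅ S_7 of order 7! = 5040.

S_7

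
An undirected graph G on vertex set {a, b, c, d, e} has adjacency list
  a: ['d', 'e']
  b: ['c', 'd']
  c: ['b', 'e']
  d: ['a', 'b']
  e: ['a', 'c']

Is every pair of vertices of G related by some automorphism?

Every vertex has degree 2 and the graph is connected, so G is the 5-cycle C_5. The automorphisms of the 5-cycle are exactly the symmetries of a regular 5-gon: the dihedral group D_5, |D_5| = 10. Under this action every vertex can be carried to every other, so G is vertex-transitive.

Yes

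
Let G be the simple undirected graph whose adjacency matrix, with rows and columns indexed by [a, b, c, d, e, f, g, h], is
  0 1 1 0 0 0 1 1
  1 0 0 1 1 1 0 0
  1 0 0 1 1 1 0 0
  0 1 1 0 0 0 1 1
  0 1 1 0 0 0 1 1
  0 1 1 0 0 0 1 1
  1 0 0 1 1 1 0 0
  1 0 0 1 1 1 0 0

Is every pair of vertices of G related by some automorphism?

Yes

G is 4-regular and bipartite with parts {b, c, g, h} and {a, d, e, f} (each part is independent and every cross-pair is an edge), so G = K_{4,4}. Aut(K_{4,4}) is the wreath product S_4 ≀ Z_2: permute within each part, then optionally swap the parts; |Aut| = 2·(4!)² = 1152. Under this action every vertex can be carried to every other, so G is vertex-transitive.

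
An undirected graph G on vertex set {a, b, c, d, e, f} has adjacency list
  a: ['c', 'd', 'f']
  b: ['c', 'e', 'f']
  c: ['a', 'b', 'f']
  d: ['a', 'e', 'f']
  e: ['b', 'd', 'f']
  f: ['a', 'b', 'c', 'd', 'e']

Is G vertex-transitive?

No

Vertex f is the only vertex of degree 5, so every automorphism fixes it; G is not vertex-transitive.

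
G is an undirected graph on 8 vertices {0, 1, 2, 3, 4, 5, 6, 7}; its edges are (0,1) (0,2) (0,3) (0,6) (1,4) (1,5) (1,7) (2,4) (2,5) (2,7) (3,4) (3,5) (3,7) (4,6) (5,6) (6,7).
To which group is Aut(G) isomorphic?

(S_4 × S_4) ⋊ Z_2

G is 4-regular and bipartite with parts {0, 4, 5, 7} and {1, 2, 3, 6} (each part is independent and every cross-pair is an edge), so G = K_{4,4}. Aut(K_{4,4}) is the wreath product S_4 ≀ Z_2: permute within each part, then optionally swap the parts; |Aut| = 2·(4!)² = 1152.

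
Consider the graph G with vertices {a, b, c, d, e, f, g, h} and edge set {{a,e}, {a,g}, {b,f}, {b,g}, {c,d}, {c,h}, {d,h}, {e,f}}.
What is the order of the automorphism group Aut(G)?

G has two connected components, {a, b, e, f, g} and {c, d, h}; each is 2-regular, so G = C_5 ⊔ C_3. No automorphism exchanges components of different sizes, hence Aut(G) is the direct product D_3 × D_5, order 60.

60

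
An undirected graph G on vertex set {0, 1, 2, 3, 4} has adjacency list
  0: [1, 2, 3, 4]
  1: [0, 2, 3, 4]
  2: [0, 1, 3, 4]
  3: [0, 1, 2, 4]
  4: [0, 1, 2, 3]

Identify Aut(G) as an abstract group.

All 5 vertices are pairwise adjacent: G = K_5. Any permutation of the 5 vertices preserves K_5, so Aut(K_5) = S_5 of order 5! = 120.

the symmetric group on 5 letters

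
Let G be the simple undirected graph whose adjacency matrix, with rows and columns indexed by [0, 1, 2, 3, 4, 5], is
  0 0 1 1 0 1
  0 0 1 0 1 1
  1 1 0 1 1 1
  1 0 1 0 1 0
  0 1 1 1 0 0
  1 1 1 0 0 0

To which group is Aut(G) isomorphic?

D_5

Vertex 2 is the unique vertex of degree 5; the remaining 5 vertices each have degree 3 and induce a cycle, so G is the wheel on 6 vertices with hub 2. With the hub fixed, the remaining symmetry is that of the rim cycle C_5, giving the dihedral group D_5.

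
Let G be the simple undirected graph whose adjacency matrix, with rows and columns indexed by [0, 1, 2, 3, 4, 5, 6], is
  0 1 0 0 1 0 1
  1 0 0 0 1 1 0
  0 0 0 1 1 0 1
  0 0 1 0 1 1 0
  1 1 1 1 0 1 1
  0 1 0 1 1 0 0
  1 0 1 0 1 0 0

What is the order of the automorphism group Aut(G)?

12

Vertex 4 is the unique vertex of degree 6; the remaining 6 vertices each have degree 3 and induce a cycle, so G is the wheel on 7 vertices with hub 4. Every automorphism fixes the hub and acts on the rim 6-cycle, so Aut(G) ≅ Aut(C_6) = D_6 of order 12.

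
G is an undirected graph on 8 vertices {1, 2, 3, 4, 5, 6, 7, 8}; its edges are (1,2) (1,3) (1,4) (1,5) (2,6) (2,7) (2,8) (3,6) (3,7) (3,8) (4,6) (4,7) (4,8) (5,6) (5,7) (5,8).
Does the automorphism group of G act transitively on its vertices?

Yes

G is 4-regular and bipartite with parts {2, 3, 4, 5} and {1, 6, 7, 8} (each part is independent and every cross-pair is an edge), so G = K_{4,4}. Aut(K_{4,4}) is the wreath product S_4 ≀ Z_2: permute within each part, then optionally swap the parts; |Aut| = 2·(4!)² = 1152. Under this action every vertex can be carried to every other, so G is vertex-transitive.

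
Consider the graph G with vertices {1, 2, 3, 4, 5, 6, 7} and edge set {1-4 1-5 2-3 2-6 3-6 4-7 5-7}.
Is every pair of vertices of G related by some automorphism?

No

G has two connected components, {1, 4, 5, 7} and {2, 3, 6}; each is 2-regular, so G = C_4 ⊔ C_3. The orbit of 1 under Aut(G) is {1, 4, 5, 7}, which does not contain 2, so G is not vertex-transitive.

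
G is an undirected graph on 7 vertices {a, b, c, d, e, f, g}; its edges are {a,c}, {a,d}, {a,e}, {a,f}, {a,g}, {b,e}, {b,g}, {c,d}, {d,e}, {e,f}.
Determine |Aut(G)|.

Degrees alone do not determine every vertex (e.g. b and c both have degree 2), but their neighbour-degree multisets differ: N(b) has degrees [2, 4] while N(c) has degrees [3, 5]. Repeating this refinement separates all vertices, so the only automorphism is the identity.

1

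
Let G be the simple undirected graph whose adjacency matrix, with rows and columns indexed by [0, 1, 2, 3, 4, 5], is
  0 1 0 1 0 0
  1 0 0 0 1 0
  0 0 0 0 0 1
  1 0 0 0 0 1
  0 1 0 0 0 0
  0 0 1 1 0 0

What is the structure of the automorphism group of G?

the cyclic group of order 2

The degree sequence is [2, 2, 1, 2, 1, 2]; the two degree-1 vertices 2 and 4 are the ends of a path, so G = P_6. The only nontrivial automorphism of a path is the end-to-end reflection, so Aut(G) ≅ Z_2.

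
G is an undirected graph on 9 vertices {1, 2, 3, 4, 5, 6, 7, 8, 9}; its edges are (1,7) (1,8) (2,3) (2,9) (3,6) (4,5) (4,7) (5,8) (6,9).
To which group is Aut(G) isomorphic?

G has two connected components, {1, 4, 5, 7, 8} and {2, 3, 6, 9}; each is 2-regular, so G = C_5 ⊔ C_4. No automorphism exchanges components of different sizes, hence Aut(G) is the direct product D_5 × D_4, order 80.

D_5 × D_4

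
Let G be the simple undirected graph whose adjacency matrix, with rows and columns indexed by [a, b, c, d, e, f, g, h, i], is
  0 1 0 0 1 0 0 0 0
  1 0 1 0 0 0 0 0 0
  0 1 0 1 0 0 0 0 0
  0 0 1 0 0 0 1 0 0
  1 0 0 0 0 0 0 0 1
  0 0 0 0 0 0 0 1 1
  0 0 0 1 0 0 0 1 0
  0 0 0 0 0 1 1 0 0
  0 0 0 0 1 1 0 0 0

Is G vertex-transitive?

Yes

G is 2-regular and connected on 9 vertices, i.e. the cycle C_9. C_9 has 9 rotations and 9 reflections, so Aut(C_9) ≅ D_9 of order 18. Under this action every vertex can be carried to every other, so G is vertex-transitive.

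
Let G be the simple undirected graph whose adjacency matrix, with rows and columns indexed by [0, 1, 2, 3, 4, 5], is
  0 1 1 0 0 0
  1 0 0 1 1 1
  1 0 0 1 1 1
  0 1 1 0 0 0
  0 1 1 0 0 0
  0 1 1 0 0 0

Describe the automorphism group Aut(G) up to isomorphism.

S_2 × S_4

The vertices split by degree into {1, 2} (degree 4) and {0, 3, 4, 5} (degree 2); every edge runs between the two parts, so G is the complete bipartite graph K_{2,4}. Automorphisms preserve the bipartition setwise (since the parts differ in size) and act as S_2 × S_4 within it; |Aut| = 48.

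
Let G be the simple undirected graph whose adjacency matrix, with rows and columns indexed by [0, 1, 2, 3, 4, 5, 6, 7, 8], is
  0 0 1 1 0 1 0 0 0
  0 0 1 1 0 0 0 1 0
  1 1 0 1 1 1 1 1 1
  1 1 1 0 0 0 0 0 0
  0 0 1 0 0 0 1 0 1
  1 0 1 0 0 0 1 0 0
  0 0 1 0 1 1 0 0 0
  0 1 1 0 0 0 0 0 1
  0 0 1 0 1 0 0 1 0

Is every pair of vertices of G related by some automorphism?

Vertex 2 is the only vertex of degree 8, so every automorphism fixes it; G is not vertex-transitive.

No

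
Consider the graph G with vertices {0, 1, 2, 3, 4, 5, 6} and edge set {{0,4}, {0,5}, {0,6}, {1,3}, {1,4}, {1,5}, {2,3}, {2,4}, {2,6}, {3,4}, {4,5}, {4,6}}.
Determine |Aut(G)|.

12

Vertex 4 is the unique vertex of degree 6; the remaining 6 vertices each have degree 3 and induce a cycle, so G is the wheel on 7 vertices with hub 4. With the hub fixed, the remaining symmetry is that of the rim cycle C_6, giving the dihedral group D_6.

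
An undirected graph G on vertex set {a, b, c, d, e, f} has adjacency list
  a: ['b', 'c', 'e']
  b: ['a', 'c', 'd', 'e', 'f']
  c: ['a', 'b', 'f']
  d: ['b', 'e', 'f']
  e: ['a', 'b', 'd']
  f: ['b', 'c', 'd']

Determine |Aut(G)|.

Vertex b is the unique vertex of degree 5; the remaining 5 vertices each have degree 3 and induce a cycle, so G is the wheel on 6 vertices with hub b. With the hub fixed, the remaining symmetry is that of the rim cycle C_5, giving the dihedral group D_5.

10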